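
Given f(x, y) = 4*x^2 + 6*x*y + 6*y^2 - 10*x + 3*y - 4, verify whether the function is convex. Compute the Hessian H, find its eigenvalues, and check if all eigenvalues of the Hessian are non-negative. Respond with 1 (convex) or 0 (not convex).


The Hessian of f(x,y) = 4*x^2 + 6*x*y + 6*y^2 - 10*x + 3*y - 4 is:
H = [[8, 6], [6, 12]]
Trace = 8 + 12 = 20
Determinant = 8*12 - (6)^2 = 60
Discriminant = (20)^2 - 4*60 = 160.0
Eigenvalues: lambda_1 = 3.6754, lambda_2 = 16.3246
The function is convex.

1


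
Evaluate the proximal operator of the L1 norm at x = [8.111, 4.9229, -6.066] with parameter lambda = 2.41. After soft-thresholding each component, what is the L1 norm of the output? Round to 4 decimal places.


Soft-thresholding with lambda = 2.41:
prox(8.111) = sign(8.111)*max(|8.111| - 2.41, 0) = 5.701
prox(4.9229) = sign(4.9229)*max(|4.9229| - 2.41, 0) = 2.5129
prox(-6.066) = sign(-6.066)*max(|-6.066| - 2.41, 0) = -3.656
prox(x) = [5.701, 2.5129, -3.656]
||prox(x)||_1 = 5.701 + 2.5129 + 3.656 = 11.8699


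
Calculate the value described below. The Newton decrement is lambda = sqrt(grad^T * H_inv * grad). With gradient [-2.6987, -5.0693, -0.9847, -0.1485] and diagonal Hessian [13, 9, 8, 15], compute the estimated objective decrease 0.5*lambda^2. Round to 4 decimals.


Step 1: H is diagonal, so H^(-1) * g = [-0.2076, -0.5633, -0.1231, -0.0099].
Step 2: g^T H^(-1) g = sum_i g_i^2 / H_ii
  = (-2.6987)^2/13 + (-5.0693)^2/9 + (-0.9847)^2/8 + (-0.1485)^2/15
  = 0.5602 + 2.8553 + 0.1212 + 0.0015 = 3.5382
Step 3: Objective decrease = 0.5 * g^T H^(-1) g = 1.7691


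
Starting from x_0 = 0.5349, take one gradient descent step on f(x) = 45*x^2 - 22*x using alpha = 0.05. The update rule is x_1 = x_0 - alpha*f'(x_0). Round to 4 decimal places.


We compute the gradient at x_0 and apply the update.
f'(x) = 90*x - 22
f'(0.5349) = 90*0.5349 - 22 = 26.141
x_1 = 0.5349 - 0.05*26.141 = -0.7722


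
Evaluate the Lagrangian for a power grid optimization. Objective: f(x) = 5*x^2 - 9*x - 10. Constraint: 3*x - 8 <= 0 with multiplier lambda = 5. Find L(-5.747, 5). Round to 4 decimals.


Step 1: Evaluate f(x).
f(-5.747) = 5*(-5.747)^2 - 9*(-5.747) - 10 = 206.863
Step 2: Evaluate g(x).
g(-5.747) = 3*-5.747 - 8 = -25.241
Step 3: Compute Lagrangian.
L = 206.863 + 5*-25.241 = 80.658


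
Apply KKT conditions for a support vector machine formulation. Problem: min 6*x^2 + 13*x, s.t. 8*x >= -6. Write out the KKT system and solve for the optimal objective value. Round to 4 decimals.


Step 1: Try lambda = 0 (constraint inactive).
x_unc = -13/(2*6) = -1.0833
Check: 8*-1.0833 = -8.6664 < -6 -- violated!
Step 2: Constraint must be active: 8*x = -6
x* = -6/8 = -0.75
lambda = (2*6*(-0.75) + 13)/8 = 0.5
Step 3: Compute optimal value.
f(x*) = 6*(-0.75)^2 + 13*(-0.75) = -6.375


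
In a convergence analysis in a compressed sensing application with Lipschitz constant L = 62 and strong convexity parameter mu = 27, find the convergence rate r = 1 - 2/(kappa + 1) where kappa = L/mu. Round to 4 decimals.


Step 1: Compute the condition number.
kappa = L/mu = 62/27 = 2.2963
Step 2: Compute the convergence rate.
r = 1 - 2/(kappa + 1) = 1 - 2*mu/(L + mu) = (L - mu)/(L + mu) = 35/89 = 0.3933


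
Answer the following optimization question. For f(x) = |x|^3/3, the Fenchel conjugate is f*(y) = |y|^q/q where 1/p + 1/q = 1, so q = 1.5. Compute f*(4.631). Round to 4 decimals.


The conjugate exponent q satisfies 1/p + 1/q = 1.
p = 3, so q = 3/(3 - 1) = 1.5
|y|^q = 4.631^1.5 = 9.9658
f*(4.631) = 9.9658 / 1.5 = 6.6439


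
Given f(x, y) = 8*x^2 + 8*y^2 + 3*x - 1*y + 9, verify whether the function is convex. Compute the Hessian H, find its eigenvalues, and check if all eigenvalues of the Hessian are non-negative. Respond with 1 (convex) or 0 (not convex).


The Hessian of f(x,y) = 8*x^2 + 8*y^2 + 3*x - 1*y + 9 is:
H = [[16, 0], [0, 16]]
Trace = 16 + 16 = 32
Determinant = 16*16 - (0)^2 = 256
Discriminant = (32)^2 - 4*256 = 0.0
Eigenvalues: lambda_1 = 16.0, lambda_2 = 16.0
The function is convex.

1


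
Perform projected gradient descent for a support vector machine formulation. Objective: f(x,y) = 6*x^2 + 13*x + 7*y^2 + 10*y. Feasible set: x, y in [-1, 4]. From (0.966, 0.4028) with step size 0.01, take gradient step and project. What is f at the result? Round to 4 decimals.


Step 1: Compute gradient at (0.966, 0.4028).
grad_x = 2*6*0.966 + 13 = 24.592
grad_y = 2*7*0.4028 + 10 = 15.6392
Step 2: Gradient step.
x_raw = 0.966 - 0.01*24.592 = 0.7201
y_raw = 0.4028 - 0.01*15.6392 = 0.2464
Step 3: Project onto [-1, 4].
x_proj = clip(0.7201) = 0.7201
y_proj = clip(0.2464) = 0.2464
Step 4: Evaluate f.
f(0.7201, 0.2464) = 15.3612


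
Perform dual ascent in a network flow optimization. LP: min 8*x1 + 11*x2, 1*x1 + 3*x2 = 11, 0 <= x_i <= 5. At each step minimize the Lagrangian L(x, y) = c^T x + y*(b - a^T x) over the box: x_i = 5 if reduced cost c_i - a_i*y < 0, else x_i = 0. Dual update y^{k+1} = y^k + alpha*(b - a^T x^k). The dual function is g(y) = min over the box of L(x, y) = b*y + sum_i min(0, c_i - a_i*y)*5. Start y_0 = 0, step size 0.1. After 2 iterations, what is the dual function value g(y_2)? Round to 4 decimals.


Dual ascent for LP: min 8*x1 + 11*x2, 1*x1 + 3*x2 = 11, 0 <= x_i <= 5
Step 1: y^k = 0.0, reduced costs: (8.0, 11.0)
  x^k = (0.0, 0.0), subgradient = b - a^T x = 11.0
  y^{k+1} = 0.0 + 0.1*11.0 = 1.1
Step 2: y^k = 1.1, reduced costs: (6.9, 7.7)
  x^k = (0.0, 0.0), subgradient = b - a^T x = 11.0
  y^{k+1} = 1.1 + 0.1*11.0 = 2.2
Dual objective at y_2 = 2.2: reduced costs (5.8, 4.4), box minimizer x = (0.0, 0.0)
g(y_2) = b*y + (c1 - a1*y)*x1 + (c2 - a2*y)*x2 = 11*2.2 + 5.8*0.0 + 4.4*0.0 = 24.2 + 0.0 + 0.0 = 24.2


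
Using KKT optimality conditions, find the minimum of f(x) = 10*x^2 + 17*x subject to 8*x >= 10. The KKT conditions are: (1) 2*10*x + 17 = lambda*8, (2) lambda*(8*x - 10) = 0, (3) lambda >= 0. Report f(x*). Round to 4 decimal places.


Step 1: Try lambda = 0 (constraint inactive).
x_unc = -17/(2*10) = -0.85
Check: 8*-0.85 = -6.8 < 10 -- violated!
Step 2: Constraint must be active: 8*x = 10
x* = 10/8 = 1.25
lambda = (2*10*1.25 + 17)/8 = 5.25
Step 3: Compute optimal value.
f(x*) = 10*1.25^2 + 17*1.25 = 36.875


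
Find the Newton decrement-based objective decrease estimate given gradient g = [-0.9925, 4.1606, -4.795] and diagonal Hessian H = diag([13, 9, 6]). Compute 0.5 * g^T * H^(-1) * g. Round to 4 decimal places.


Step 1: H is diagonal, so H^(-1) * g = [-0.0763, 0.4623, -0.7992].
Step 2: g^T H^(-1) g = sum_i g_i^2 / H_ii
  = (-0.9925)^2/13 + (4.1606)^2/9 + (-4.795)^2/6
  = 0.0758 + 1.9234 + 3.832 = 5.8312
Step 3: Objective decrease = 0.5 * g^T H^(-1) g = 2.9156


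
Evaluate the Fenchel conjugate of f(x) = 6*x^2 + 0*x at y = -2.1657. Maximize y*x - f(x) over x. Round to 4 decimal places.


f*(y) = sup_x {y*x - a*x^2 - b*x} = sup_x {(y-b)*x - a*x^2}
FOC: (y - b) - 2a*x = 0 => x* = (y - b)/(2a)
x* = (-2.1657 - 0)/(2*6) = -0.1805
f*(-2.1657) = (y-b)^2/(4a) = (-2.1657 - 0)^2/(4*6)
= 4.6903/24 = 0.1954


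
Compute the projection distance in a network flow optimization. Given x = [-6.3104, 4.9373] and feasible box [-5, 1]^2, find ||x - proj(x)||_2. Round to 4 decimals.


Project each component onto [-5, 1].
clip(-6.3104) = -5.0, clip(4.9373) = 1.0
Projection = [-5.0, 1.0]
Squared diffs: [1.7171, 15.5023]
Distance = sqrt(17.2194) = 4.1496


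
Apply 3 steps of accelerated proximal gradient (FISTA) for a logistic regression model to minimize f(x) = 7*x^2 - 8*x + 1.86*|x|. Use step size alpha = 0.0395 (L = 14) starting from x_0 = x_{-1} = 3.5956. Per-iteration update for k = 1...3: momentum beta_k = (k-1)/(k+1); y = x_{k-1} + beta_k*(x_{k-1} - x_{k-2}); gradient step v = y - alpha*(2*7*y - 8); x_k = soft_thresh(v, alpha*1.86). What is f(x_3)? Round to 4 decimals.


FISTA on f(x) = 7*x^2 - 8*x + 1.86*|x|
L = 14, alpha = 0.0395
Iteration 1: beta = 0.0, y = 3.5956 + 0.0*(3.5956 - 3.5956) = 3.5956
  grad(y) = 42.3384, v = y - alpha*grad = 1.9232
  prox(v) = soft_thresh(1.9232, 0.0735) = 1.8498
Iteration 2: beta = 0.3333, y = 1.8498 + 0.3333*(1.8498 - 3.5956) = 1.2678
  grad(y) = 9.7494, v = y - alpha*grad = 0.8827
  prox(v) = soft_thresh(0.8827, 0.0735) = 0.8092
Iteration 3: beta = 0.5, y = 0.8092 + 0.5*(0.8092 - 1.8498) = 0.289
  grad(y) = -3.9542, v = y - alpha*grad = 0.4452
  prox(v) = soft_thresh(0.4452, 0.0735) = 0.3717
f(x_3) = 7*0.3717^2 - 8*0.3717 + 1.86*|0.3717| = -1.3151


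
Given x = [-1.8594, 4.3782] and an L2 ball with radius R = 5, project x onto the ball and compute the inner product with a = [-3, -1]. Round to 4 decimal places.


Step 1: Compute ||x|| (intermediates to 6 decimals).
||x|| = sqrt((-1.8594)^2 + 4.3782^2) = 4.75668
Step 2: Project.
Since ||x|| <= R, proj = x (no scaling needed).
proj(x) = [-1.8594, 4.3782]
Step 3: Dot product.
a^T * proj(x) = -3*(-1.8594) - 1*4.3782 = 1.2


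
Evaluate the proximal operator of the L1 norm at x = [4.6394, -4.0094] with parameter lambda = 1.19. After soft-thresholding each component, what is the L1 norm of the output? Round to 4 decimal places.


Soft-thresholding with lambda = 1.19:
prox(4.6394) = sign(4.6394)*max(|4.6394| - 1.19, 0) = 3.4494
prox(-4.0094) = sign(-4.0094)*max(|-4.0094| - 1.19, 0) = -2.8194
prox(x) = [3.4494, -2.8194]
||prox(x)||_1 = 3.4494 + 2.8194 = 6.2688


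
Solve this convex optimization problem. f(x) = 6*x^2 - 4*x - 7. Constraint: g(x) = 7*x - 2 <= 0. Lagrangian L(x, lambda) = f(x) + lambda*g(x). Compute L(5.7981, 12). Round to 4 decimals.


Step 1: Evaluate f(x).
f(5.7981) = 6*5.7981^2 - 4*5.7981 - 7 = 171.5154
Step 2: Evaluate g(x).
g(5.7981) = 7*5.7981 - 2 = 38.5867
Step 3: Compute Lagrangian.
L = 171.5154 + 12*38.5867 = 634.5558


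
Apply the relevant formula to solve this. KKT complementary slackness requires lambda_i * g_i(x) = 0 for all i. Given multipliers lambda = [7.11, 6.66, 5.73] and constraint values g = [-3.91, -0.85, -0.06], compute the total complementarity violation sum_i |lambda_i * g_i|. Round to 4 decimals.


KKT complementary slackness check:
lambda_1 * g_1 = 7.11 * -3.91 = -27.8001
lambda_2 * g_2 = 6.66 * -0.85 = -5.661
lambda_3 * g_3 = 5.73 * -0.06 = -0.3438
Total violation = 27.8001 + 5.661 + 0.3438 = 33.8049


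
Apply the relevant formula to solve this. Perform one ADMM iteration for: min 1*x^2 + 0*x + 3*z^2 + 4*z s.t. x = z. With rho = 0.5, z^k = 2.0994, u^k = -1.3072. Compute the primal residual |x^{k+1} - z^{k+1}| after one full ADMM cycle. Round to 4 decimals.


ADMM iteration with rho = 0.5, z^k = 2.0994, u^k = -1.3072
Step 1: x-update.
Minimize 1*x^2 + 0*x + (0.5/2)*(x - 2.0994 - 1.3072)^2
FOC: (2*1 + 0.5)*x = 0 + 0.5*(2.0994 + 1.3072)
x^{k+1} = 0.6813
Step 2: z-update.
Minimize 3*z^2 + 4*z + (0.5/2)*(0.6813 - z - 1.3072)^2
FOC: (2*3 + 0.5)*z = -4 + 0.5*(0.6813 - 1.3072)
z^{k+1} = -0.6635
Step 3: u-update.
u^{k+1} = -1.3072 + 0.6813 + 0.6635 = 0.0376
Step 4: Primal residual = |0.6813 + 0.6635| = 1.3448


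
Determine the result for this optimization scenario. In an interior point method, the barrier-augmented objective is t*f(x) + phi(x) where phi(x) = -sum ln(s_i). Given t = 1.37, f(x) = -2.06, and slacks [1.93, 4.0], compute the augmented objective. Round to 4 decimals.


Step 1: Compute log-barrier.
ln values: [0.6575, 1.3863]
phi = -(0.6575 + 1.3863) = -2.0438
Step 2: Compute augmented objective.
t*f(x) = 1.37*-2.06 = -2.8222
Total = -2.8222 - 2.0438 = -4.866


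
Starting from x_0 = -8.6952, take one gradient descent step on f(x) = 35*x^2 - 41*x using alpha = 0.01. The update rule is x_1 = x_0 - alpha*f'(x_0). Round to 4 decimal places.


We compute the gradient at x_0 and apply the update.
f'(x) = 70*x - 41
f'(-8.6952) = 70*-8.6952 - 41 = -649.664
x_1 = -8.6952 - 0.01*-649.664 = -2.1986


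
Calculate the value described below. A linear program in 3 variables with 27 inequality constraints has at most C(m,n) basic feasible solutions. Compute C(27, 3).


Each vertex corresponds to some choice of n active constraints out of m, so the number of vertices is at most C(m, n) = m! / (n!(m-n)!).
m = 27, n = 3
Numerator: 27 * 26 * 25
Denominator: 3! = 6
C(27, 3) = 2925


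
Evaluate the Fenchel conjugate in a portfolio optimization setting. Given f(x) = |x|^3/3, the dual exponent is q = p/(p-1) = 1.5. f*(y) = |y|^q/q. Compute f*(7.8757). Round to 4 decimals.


The conjugate exponent q satisfies 1/p + 1/q = 1.
p = 3, so q = 3/(3 - 1) = 1.5
|y|^q = 7.8757^1.5 = 22.1021
f*(7.8757) = 22.1021 / 1.5 = 14.7347


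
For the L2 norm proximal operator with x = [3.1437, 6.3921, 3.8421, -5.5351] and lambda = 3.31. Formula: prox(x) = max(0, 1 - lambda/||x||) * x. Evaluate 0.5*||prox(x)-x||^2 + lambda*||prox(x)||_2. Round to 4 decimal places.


Step 1: Compute ||x||.
||x|| = 9.8051
Step 2: Compute scaling factor.
scale = max(0, 1 - 3.31/9.8051) = 0.6624
Step 3: prox(x) = [2.0825, 4.2343, 2.5451, -3.6666]
||prox(x)|| = 6.4951
Step 4: Proximal objective.
0.5*||prox-x||^2 = 5.4781
lambda*||prox|| = 21.4988
Total = 26.977


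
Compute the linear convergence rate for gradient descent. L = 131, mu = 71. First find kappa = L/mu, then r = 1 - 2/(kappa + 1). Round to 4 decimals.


Step 1: Compute the condition number.
kappa = L/mu = 131/71 = 1.8451
Step 2: Compute the convergence rate.
r = 1 - 2/(kappa + 1) = 1 - 2*mu/(L + mu) = (L - mu)/(L + mu) = 60/202 = 0.297


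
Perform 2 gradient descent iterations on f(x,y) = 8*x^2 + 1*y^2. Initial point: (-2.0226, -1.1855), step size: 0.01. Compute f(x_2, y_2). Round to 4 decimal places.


Gradient descent on f(x,y) = 8*x^2 + 1*y^2.
Starting point: (-2.0226, -1.1855), alpha = 0.01
Step 1: grad_x = 2*8*-2.0226 = -32.3616, grad_y = 2*1*-1.1855 = -2.371
  x_1 = -2.0226 - 0.01*-32.3616 = -1.699
  y_1 = -1.1855 - 0.01*-2.371 = -1.1618
Step 2: grad_x = 2*8*-1.699 = -27.1837, grad_y = 2*1*-1.1618 = -2.3236
  x_2 = -1.699 - 0.01*-27.1837 = -1.4271
  y_2 = -1.1618 - 0.01*-2.3236 = -1.1386
f(-1.4271, -1.1386) = 8*(-1.4271)^2 + 1*(-1.1386)^2 = 17.5903


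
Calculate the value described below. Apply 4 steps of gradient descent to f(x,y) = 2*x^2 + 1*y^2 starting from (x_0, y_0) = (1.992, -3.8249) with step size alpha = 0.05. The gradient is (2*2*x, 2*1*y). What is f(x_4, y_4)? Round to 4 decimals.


Gradient descent on f(x,y) = 2*x^2 + 1*y^2.
Starting point: (1.992, -3.8249), alpha = 0.05
Step 1: grad_x = 2*2*1.992 = 7.968, grad_y = 2*1*-3.8249 = -7.6498
  x_1 = 1.992 - 0.05*7.968 = 1.5936
  y_1 = -3.8249 - 0.05*-7.6498 = -3.4424
Step 2: grad_x = 2*2*1.5936 = 6.3744, grad_y = 2*1*-3.4424 = -6.8848
  x_2 = 1.5936 - 0.05*6.3744 = 1.2749
  y_2 = -3.4424 - 0.05*-6.8848 = -3.0982
Step 3: grad_x = 2*2*1.2749 = 5.0995, grad_y = 2*1*-3.0982 = -6.1963
  x_3 = 1.2749 - 0.05*5.0995 = 1.0199
  y_3 = -3.0982 - 0.05*-6.1963 = -2.7884
Step 4: grad_x = 2*2*1.0199 = 4.0796, grad_y = 2*1*-2.7884 = -5.5767
  x_4 = 1.0199 - 0.05*4.0796 = 0.8159
  y_4 = -2.7884 - 0.05*-5.5767 = -2.5095
f(0.8159, -2.5095) = 2*0.8159^2 + 1*(-2.5095)^2 = 7.6291


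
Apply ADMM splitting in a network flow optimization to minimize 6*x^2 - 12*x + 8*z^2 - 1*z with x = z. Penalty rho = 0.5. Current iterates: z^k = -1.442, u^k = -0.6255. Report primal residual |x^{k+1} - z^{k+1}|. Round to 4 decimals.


ADMM iteration with rho = 0.5, z^k = -1.442, u^k = -0.6255
Step 1: x-update.
Minimize 6*x^2 - 12*x + (0.5/2)*(x + 1.442 - 0.6255)^2
FOC: (2*6 + 0.5)*x = 12 + 0.5*(-1.442 + 0.6255)
x^{k+1} = 0.9273
Step 2: z-update.
Minimize 8*z^2 - 1*z + (0.5/2)*(0.9273 - z - 0.6255)^2
FOC: (2*8 + 0.5)*z = 1 + 0.5*(0.9273 - 0.6255)
z^{k+1} = 0.0698
Step 3: u-update.
u^{k+1} = -0.6255 + 0.9273 - 0.0698 = 0.2321
Step 4: Primal residual = |0.9273 - 0.0698| = 0.8576


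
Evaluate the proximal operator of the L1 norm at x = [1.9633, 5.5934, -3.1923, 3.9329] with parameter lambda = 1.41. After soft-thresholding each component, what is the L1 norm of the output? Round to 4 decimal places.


Soft-thresholding with lambda = 1.41:
prox(1.9633) = sign(1.9633)*max(|1.9633| - 1.41, 0) = 0.5533
prox(5.5934) = sign(5.5934)*max(|5.5934| - 1.41, 0) = 4.1834
prox(-3.1923) = sign(-3.1923)*max(|-3.1923| - 1.41, 0) = -1.7823
prox(3.9329) = sign(3.9329)*max(|3.9329| - 1.41, 0) = 2.5229
prox(x) = [0.5533, 4.1834, -1.7823, 2.5229]
||prox(x)||_1 = 0.5533 + 4.1834 + 1.7823 + 2.5229 = 9.0419


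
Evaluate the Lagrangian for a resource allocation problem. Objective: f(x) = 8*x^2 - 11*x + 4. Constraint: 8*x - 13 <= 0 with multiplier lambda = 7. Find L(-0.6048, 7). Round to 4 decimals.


Step 1: Evaluate f(x).
f(-0.6048) = 8*(-0.6048)^2 - 11*(-0.6048) + 4 = 13.5791
Step 2: Evaluate g(x).
g(-0.6048) = 8*-0.6048 - 13 = -17.8384
Step 3: Compute Lagrangian.
L = 13.5791 + 7*-17.8384 = -111.2897


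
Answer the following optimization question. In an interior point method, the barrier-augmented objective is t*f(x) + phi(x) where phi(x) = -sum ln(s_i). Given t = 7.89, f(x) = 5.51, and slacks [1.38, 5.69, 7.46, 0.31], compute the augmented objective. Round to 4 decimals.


Step 1: Compute log-barrier.
ln values: [0.3221, 1.7387, 2.0096, -1.1712]
phi = -(0.3221 + 1.7387 + 2.0096 - 1.1712) = -2.8992
Step 2: Compute augmented objective.
t*f(x) = 7.89*5.51 = 43.4739
Total = 43.4739 - 2.8992 = 40.5747


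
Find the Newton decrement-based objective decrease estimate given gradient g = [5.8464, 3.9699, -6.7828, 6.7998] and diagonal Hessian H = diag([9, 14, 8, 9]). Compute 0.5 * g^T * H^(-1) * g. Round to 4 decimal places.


Step 1: H is diagonal, so H^(-1) * g = [0.6496, 0.2836, -0.8479, 0.7555].
Step 2: g^T H^(-1) g = sum_i g_i^2 / H_ii
  = (5.8464)^2/9 + (3.9699)^2/14 + (-6.7828)^2/8 + (6.7998)^2/9
  = 3.7978 + 1.1257 + 5.7508 + 5.1375 = 15.8118
Step 3: Objective decrease = 0.5 * g^T H^(-1) g = 7.9059


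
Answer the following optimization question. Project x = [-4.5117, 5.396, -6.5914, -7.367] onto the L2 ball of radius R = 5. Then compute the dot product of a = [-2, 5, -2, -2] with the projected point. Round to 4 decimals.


Step 1: Compute ||x|| (intermediates to 6 decimals).
||x|| = sqrt((-4.5117)^2 + 5.396^2 + (-6.5914)^2 + (-7.367)^2) = 12.13225
Step 2: Project.
Since ||x|| > R, scale = R/||x|| = 5/12.13225 = 0.412125, proj(x) = scale * x
proj(x) = [-1.859384, 2.223827, -2.716481, -3.036125]
Step 3: Dot product.
a^T * proj(x) = -2*(-1.859384) + 5*2.223827 - 2*(-2.716481) - 2*(-3.036125) = 26.3431


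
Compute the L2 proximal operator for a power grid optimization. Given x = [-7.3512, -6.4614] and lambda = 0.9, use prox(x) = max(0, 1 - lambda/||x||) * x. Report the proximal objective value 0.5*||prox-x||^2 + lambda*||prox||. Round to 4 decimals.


Step 1: Compute ||x||.
||x|| = 9.7872
Step 2: Compute scaling factor.
scale = max(0, 1 - 0.9/9.7872) = 0.908
Step 3: prox(x) = [-6.6752, -5.8672]
||prox(x)|| = 8.8872
Step 4: Proximal objective.
0.5*||prox-x||^2 = 0.405
lambda*||prox|| = 7.9985
Total = 8.4035


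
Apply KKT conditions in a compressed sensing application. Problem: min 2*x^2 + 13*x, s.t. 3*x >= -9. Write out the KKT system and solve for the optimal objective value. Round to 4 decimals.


Step 1: Try lambda = 0 (constraint inactive).
x_unc = -13/(2*2) = -3.25
Check: 3*-3.25 = -9.75 < -9 -- violated!
Step 2: Constraint must be active: 3*x = -9
x* = -9/3 = -3.0
lambda = (2*2*(-3.0) + 13)/3 = 0.3333
Step 3: Compute optimal value.
f(x*) = 2*(-3.0)^2 + 13*(-3.0) = -21.0


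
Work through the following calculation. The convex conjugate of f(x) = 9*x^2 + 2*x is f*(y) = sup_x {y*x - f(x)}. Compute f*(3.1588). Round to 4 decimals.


f*(y) = sup_x {y*x - a*x^2 - b*x} = sup_x {(y-b)*x - a*x^2}
FOC: (y - b) - 2a*x = 0 => x* = (y - b)/(2a)
x* = (3.1588 - 2)/(2*9) = 0.0644
f*(3.1588) = (y-b)^2/(4a) = (3.1588 - 2)^2/(4*9)
= 1.3428/36 = 0.0373


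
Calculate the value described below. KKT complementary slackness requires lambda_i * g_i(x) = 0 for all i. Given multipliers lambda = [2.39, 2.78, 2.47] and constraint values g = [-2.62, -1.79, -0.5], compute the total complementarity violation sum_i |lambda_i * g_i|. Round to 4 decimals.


KKT complementary slackness check:
lambda_1 * g_1 = 2.39 * -2.62 = -6.2618
lambda_2 * g_2 = 2.78 * -1.79 = -4.9762
lambda_3 * g_3 = 2.47 * -0.5 = -1.235
Total violation = 6.2618 + 4.9762 + 1.235 = 12.473


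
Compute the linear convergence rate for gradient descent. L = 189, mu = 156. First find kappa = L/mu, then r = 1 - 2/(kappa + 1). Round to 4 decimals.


Step 1: Compute the condition number.
kappa = L/mu = 189/156 = 1.2115
Step 2: Compute the convergence rate.
r = 1 - 2/(kappa + 1) = 1 - 2*mu/(L + mu) = (L - mu)/(L + mu) = 33/345 = 0.0957


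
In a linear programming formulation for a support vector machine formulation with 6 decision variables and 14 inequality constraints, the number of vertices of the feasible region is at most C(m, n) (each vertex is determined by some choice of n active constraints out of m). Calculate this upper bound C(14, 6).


Each vertex corresponds to some choice of n active constraints out of m, so the number of vertices is at most C(m, n) = m! / (n!(m-n)!).
m = 14, n = 6
Numerator: 14 * 13 * 12 * 11 * 10 * 9
Denominator: 6! = 720
C(14, 6) = 3003


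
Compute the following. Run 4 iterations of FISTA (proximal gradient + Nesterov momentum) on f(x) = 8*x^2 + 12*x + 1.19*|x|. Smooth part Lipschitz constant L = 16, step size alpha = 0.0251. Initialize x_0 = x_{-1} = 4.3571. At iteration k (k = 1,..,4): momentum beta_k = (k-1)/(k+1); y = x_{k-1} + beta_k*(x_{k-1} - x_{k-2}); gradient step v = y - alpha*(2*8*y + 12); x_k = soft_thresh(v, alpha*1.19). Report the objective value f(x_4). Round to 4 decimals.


FISTA on f(x) = 8*x^2 + 12*x + 1.19*|x|
L = 16, alpha = 0.0251
Iteration 1: beta = 0.0, y = 4.3571 + 0.0*(4.3571 - 4.3571) = 4.3571
  grad(y) = 81.7136, v = y - alpha*grad = 2.3061
  prox(v) = soft_thresh(2.3061, 0.0299) = 2.2762
Iteration 2: beta = 0.3333, y = 2.2762 + 0.3333*(2.2762 - 4.3571) = 1.5826
  grad(y) = 37.3215, v = y - alpha*grad = 0.6458
  prox(v) = soft_thresh(0.6458, 0.0299) = 0.616
Iteration 3: beta = 0.5, y = 0.616 + 0.5*(0.616 - 2.2762) = -0.2142
  grad(y) = 8.5732, v = y - alpha*grad = -0.4294
  prox(v) = soft_thresh(-0.4294, 0.0299) = -0.3995
Iteration 4: beta = 0.6, y = -0.3995 + 0.6*(-0.3995 - 0.616) = -1.0088
  grad(y) = -4.1402, v = y - alpha*grad = -0.9048
  prox(v) = soft_thresh(-0.9048, 0.0299) = -0.875
f(x_4) = 8*(-0.875)^2 + 12*(-0.875) + 1.19*|-0.875| = -3.3338


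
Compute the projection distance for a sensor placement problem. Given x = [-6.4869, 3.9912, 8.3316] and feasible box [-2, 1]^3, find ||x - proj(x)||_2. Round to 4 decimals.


Project each component onto [-2, 1].
clip(-6.4869) = -2.0, clip(3.9912) = 1.0, clip(8.3316) = 1.0
Projection = [-2.0, 1.0, 1.0]
Squared diffs: [20.1323, 8.9473, 53.7524]
Distance = sqrt(82.832) = 9.1012


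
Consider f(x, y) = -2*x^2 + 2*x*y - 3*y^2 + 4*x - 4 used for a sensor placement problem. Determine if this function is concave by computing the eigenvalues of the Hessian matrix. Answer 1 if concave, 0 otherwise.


The Hessian of f(x,y) = -2*x^2 + 2*x*y - 3*y^2 + 4*x - 4 is:
H = [[-4, 2], [2, -6]]
Trace = -4 - 6 = -10
Determinant = -4*-6 - (2)^2 = 20
Discriminant = (-10)^2 - 4*20 = 20.0
Eigenvalues: lambda_1 = -7.2361, lambda_2 = -2.7639
The function is concave.

1


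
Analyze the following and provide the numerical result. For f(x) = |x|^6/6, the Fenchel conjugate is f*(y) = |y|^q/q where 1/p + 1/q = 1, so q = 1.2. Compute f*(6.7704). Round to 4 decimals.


The conjugate exponent q satisfies 1/p + 1/q = 1.
p = 6, so q = 6/(6 - 1) = 1.2
|y|^q = 6.7704^1.2 = 9.9252
f*(6.7704) = 9.9252 / 1.2 = 8.271


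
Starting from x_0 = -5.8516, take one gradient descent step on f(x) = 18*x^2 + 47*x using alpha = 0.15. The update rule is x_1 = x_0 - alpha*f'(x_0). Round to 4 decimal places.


We compute the gradient at x_0 and apply the update.
f'(x) = 36*x + 47
f'(-5.8516) = 36*-5.8516 + 47 = -163.6576
x_1 = -5.8516 - 0.15*-163.6576 = 18.697


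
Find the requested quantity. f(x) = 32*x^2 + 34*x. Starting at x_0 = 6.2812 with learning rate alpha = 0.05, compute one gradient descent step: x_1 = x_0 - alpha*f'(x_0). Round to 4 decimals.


We compute the gradient at x_0 and apply the update.
f'(x) = 64*x + 34
f'(6.2812) = 64*6.2812 + 34 = 435.9968
x_1 = 6.2812 - 0.05*435.9968 = -15.5186


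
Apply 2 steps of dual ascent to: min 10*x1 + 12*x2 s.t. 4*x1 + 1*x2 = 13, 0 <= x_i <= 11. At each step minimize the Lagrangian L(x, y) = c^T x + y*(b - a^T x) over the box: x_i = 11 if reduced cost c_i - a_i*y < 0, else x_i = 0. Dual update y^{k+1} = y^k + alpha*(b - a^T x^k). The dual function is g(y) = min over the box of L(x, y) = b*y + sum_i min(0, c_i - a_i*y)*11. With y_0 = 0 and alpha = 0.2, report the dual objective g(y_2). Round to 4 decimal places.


Dual ascent for LP: min 10*x1 + 12*x2, 4*x1 + 1*x2 = 13, 0 <= x_i <= 11
Step 1: y^k = 0.0, reduced costs: (10.0, 12.0)
  x^k = (0.0, 0.0), subgradient = b - a^T x = 13.0
  y^{k+1} = 0.0 + 0.2*13.0 = 2.6
Step 2: y^k = 2.6, reduced costs: (-0.4, 9.4)
  x^k = (11.0, 0.0), subgradient = b - a^T x = -31.0
  y^{k+1} = 2.6 + 0.2*-31.0 = -3.6
Dual objective at y_2 = -3.6: reduced costs (24.4, 15.6), box minimizer x = (0.0, 0.0)
g(y_2) = b*y + (c1 - a1*y)*x1 + (c2 - a2*y)*x2 = 13*(-3.6) + 24.4*0.0 + 15.6*0.0 = -46.8 + 0.0 + 0.0 = -46.8


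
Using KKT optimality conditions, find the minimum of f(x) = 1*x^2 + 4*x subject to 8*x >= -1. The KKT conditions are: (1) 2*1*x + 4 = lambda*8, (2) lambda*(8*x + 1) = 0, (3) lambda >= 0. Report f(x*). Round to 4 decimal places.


Step 1: Try lambda = 0 (constraint inactive).
x_unc = -4/(2*1) = -2.0
Check: 8*-2.0 = -16.0 < -1 -- violated!
Step 2: Constraint must be active: 8*x = -1
x* = -1/8 = -0.125
lambda = (2*1*(-0.125) + 4)/8 = 0.4688
Step 3: Compute optimal value.
f(x*) = 1*(-0.125)^2 + 4*(-0.125) = -0.4844


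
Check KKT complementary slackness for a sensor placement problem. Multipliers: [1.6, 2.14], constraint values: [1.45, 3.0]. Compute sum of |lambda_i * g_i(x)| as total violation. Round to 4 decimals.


KKT complementary slackness check:
lambda_1 * g_1 = 1.6 * 1.45 = 2.32
lambda_2 * g_2 = 2.14 * 3.0 = 6.42
Total violation = 2.32 + 6.42 = 8.74


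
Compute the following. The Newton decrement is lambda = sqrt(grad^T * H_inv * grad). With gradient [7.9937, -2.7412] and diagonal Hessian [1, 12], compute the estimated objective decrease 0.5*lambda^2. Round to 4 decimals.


Step 1: H is diagonal, so H^(-1) * g = [7.9937, -0.2284].
Step 2: g^T H^(-1) g = sum_i g_i^2 / H_ii
  = (7.9937)^2/1 + (-2.7412)^2/12
  = 63.8992 + 0.6262 = 64.5254
Step 3: Objective decrease = 0.5 * g^T H^(-1) g = 32.2627


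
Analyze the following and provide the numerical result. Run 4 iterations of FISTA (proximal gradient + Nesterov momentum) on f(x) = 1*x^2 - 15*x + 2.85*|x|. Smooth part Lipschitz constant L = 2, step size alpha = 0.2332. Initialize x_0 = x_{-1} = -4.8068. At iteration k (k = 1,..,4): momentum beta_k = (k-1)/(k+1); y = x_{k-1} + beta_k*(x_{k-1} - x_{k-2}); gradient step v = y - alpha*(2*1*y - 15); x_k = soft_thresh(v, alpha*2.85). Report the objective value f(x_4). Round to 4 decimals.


FISTA on f(x) = 1*x^2 - 15*x + 2.85*|x|
L = 2, alpha = 0.2332
Iteration 1: beta = 0.0, y = -4.8068 + 0.0*(-4.8068 + 4.8068) = -4.8068
  grad(y) = -24.6136, v = y - alpha*grad = 0.9331
  prox(v) = soft_thresh(0.9331, 0.6646) = 0.2685
Iteration 2: beta = 0.3333, y = 0.2685 + 0.3333*(0.2685 + 4.8068) = 1.9602
  grad(y) = -11.0795, v = y - alpha*grad = 4.544
  prox(v) = soft_thresh(4.544, 0.6646) = 3.8794
Iteration 3: beta = 0.5, y = 3.8794 + 0.5*(3.8794 - 0.2685) = 5.6848
  grad(y) = -3.6304, v = y - alpha*grad = 6.5314
  prox(v) = soft_thresh(6.5314, 0.6646) = 5.8668
Iteration 4: beta = 0.6, y = 5.8668 + 0.6*(5.8668 - 3.8794) = 7.0592
  grad(y) = -0.8815, v = y - alpha*grad = 7.2648
  prox(v) = soft_thresh(7.2648, 0.6646) = 6.6002
f(x_4) = 1*6.6002^2 - 15*6.6002 + 2.85*|6.6002| = -36.6298


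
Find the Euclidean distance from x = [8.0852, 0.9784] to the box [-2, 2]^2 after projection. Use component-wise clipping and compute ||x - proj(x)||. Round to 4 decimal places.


Project each component onto [-2, 2].
clip(8.0852) = 2.0, clip(0.9784) = 0.9784
Projection = [2.0, 0.9784]
Squared diffs: [37.0297, 0.0]
Distance = sqrt(37.0297) = 6.0852


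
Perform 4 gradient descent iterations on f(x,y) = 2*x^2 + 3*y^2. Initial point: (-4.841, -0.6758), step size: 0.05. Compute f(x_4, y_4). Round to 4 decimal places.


Gradient descent on f(x,y) = 2*x^2 + 3*y^2.
Starting point: (-4.841, -0.6758), alpha = 0.05
Step 1: grad_x = 2*2*-4.841 = -19.364, grad_y = 2*3*-0.6758 = -4.0548
  x_1 = -4.841 - 0.05*-19.364 = -3.8728
  y_1 = -0.6758 - 0.05*-4.0548 = -0.4731
Step 2: grad_x = 2*2*-3.8728 = -15.4912, grad_y = 2*3*-0.4731 = -2.8384
  x_2 = -3.8728 - 0.05*-15.4912 = -3.0982
  y_2 = -0.4731 - 0.05*-2.8384 = -0.3311
Step 3: grad_x = 2*2*-3.0982 = -12.393, grad_y = 2*3*-0.3311 = -1.9869
  x_3 = -3.0982 - 0.05*-12.393 = -2.4786
  y_3 = -0.3311 - 0.05*-1.9869 = -0.2318
Step 4: grad_x = 2*2*-2.4786 = -9.9144, grad_y = 2*3*-0.2318 = -1.3908
  x_4 = -2.4786 - 0.05*-9.9144 = -1.9829
  y_4 = -0.2318 - 0.05*-1.3908 = -0.1623
f(-1.9829, -0.1623) = 2*(-1.9829)^2 + 3*(-0.1623)^2 = 7.9426


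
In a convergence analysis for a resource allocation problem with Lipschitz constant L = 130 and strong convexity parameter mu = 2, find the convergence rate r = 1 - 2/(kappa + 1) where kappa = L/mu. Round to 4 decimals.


Step 1: Compute the condition number.
kappa = L/mu = 130/2 = 65.0
Step 2: Compute the convergence rate.
r = 1 - 2/(kappa + 1) = 1 - 2*mu/(L + mu) = (L - mu)/(L + mu) = 128/132 = 0.9697


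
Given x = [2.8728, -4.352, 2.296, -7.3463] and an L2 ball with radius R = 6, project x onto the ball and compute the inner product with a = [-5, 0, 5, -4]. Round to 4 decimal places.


Step 1: Compute ||x|| (intermediates to 6 decimals).
||x|| = sqrt(2.8728^2 + (-4.352)^2 + 2.296^2 + (-7.3463)^2) = 9.296915
Step 2: Project.
Since ||x|| > R, scale = R/||x|| = 6/9.296915 = 0.645375, proj(x) = scale * x
proj(x) = [1.854033, -2.808672, 1.481781, -4.741118]
Step 3: Dot product.
a^T * proj(x) = -5*1.854033 + 0*(-2.808672) + 5*1.481781 - 4*(-4.741118) = 17.1032


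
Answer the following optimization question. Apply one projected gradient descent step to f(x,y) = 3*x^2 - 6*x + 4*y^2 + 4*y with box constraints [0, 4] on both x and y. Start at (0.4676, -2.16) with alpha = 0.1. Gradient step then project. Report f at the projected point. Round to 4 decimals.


Step 1: Compute gradient at (0.4676, -2.16).
grad_x = 2*3*0.4676 - 6 = -3.1944
grad_y = 2*4*-2.16 + 4 = -13.28
Step 2: Gradient step.
x_raw = 0.4676 - 0.1*-3.1944 = 0.787
y_raw = -2.16 - 0.1*-13.28 = -0.832
Step 3: Project onto [0, 4].
x_proj = clip(0.787) = 0.787
y_proj = clip(-0.832) = 0.0
Step 4: Evaluate f.
f(0.787, 0.0) = -2.8639


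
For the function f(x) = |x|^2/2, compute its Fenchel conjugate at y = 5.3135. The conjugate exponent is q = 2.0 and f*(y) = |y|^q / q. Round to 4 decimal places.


The conjugate exponent q satisfies 1/p + 1/q = 1.
p = 2, so q = 2/(2 - 1) = 2.0
|y|^q = 5.3135^2.0 = 28.2333
f*(5.3135) = 28.2333 / 2.0 = 14.1166


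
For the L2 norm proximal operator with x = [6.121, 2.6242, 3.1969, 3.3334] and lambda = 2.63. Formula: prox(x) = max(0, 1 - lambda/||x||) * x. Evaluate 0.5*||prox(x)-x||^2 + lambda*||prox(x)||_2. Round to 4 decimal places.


Step 1: Compute ||x||.
||x|| = 8.1046
Step 2: Compute scaling factor.
scale = max(0, 1 - 2.63/8.1046) = 0.6755
Step 3: prox(x) = [4.1347, 1.7726, 2.1595, 2.2517]
||prox(x)|| = 5.4746
Step 4: Proximal objective.
0.5*||prox-x||^2 = 3.4585
lambda*||prox|| = 14.3982
Total = 17.8567


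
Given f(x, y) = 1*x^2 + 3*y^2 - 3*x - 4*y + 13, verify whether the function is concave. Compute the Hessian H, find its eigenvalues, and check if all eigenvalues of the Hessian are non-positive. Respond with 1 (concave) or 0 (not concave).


The Hessian of f(x,y) = 1*x^2 + 3*y^2 - 3*x - 4*y + 13 is:
H = [[2, 0], [0, 6]]
Trace = 2 + 6 = 8
Determinant = 2*6 - (0)^2 = 12
Discriminant = (8)^2 - 4*12 = 16.0
Eigenvalues: lambda_1 = 2.0, lambda_2 = 6.0
The function is not concave.

0


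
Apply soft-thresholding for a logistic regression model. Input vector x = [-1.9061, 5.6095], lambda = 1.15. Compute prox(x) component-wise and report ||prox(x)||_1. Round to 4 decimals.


Soft-thresholding with lambda = 1.15:
prox(-1.9061) = sign(-1.9061)*max(|-1.9061| - 1.15, 0) = -0.7561
prox(5.6095) = sign(5.6095)*max(|5.6095| - 1.15, 0) = 4.4595
prox(x) = [-0.7561, 4.4595]
||prox(x)||_1 = 0.7561 + 4.4595 = 5.2156


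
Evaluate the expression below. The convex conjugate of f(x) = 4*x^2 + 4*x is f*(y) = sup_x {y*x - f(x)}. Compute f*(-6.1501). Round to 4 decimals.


f*(y) = sup_x {y*x - a*x^2 - b*x} = sup_x {(y-b)*x - a*x^2}
FOC: (y - b) - 2a*x = 0 => x* = (y - b)/(2a)
x* = (-6.1501 - 4)/(2*4) = -1.2688
f*(-6.1501) = (y-b)^2/(4a) = (-6.1501 - 4)^2/(4*4)
= 103.0245/16 = 6.439


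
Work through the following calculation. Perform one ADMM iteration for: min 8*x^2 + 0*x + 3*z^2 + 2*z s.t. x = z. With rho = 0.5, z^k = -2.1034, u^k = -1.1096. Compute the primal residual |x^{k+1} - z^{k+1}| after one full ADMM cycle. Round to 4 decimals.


ADMM iteration with rho = 0.5, z^k = -2.1034, u^k = -1.1096
Step 1: x-update.
Minimize 8*x^2 + 0*x + (0.5/2)*(x + 2.1034 - 1.1096)^2
FOC: (2*8 + 0.5)*x = 0 + 0.5*(-2.1034 + 1.1096)
x^{k+1} = -0.0301
Step 2: z-update.
Minimize 3*z^2 + 2*z + (0.5/2)*(-0.0301 - z - 1.1096)^2
FOC: (2*3 + 0.5)*z = -2 + 0.5*(-0.0301 - 1.1096)
z^{k+1} = -0.3954
Step 3: u-update.
u^{k+1} = -1.1096 - 0.0301 + 0.3954 = -0.7444
Step 4: Primal residual = |-0.0301 + 0.3954| = 0.3652


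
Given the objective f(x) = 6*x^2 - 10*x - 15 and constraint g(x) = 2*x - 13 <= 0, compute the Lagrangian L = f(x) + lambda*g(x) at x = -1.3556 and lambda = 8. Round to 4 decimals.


Step 1: Evaluate f(x).
f(-1.3556) = 6*(-1.3556)^2 - 10*(-1.3556) - 15 = 9.5819
Step 2: Evaluate g(x).
g(-1.3556) = 2*-1.3556 - 13 = -15.7112
Step 3: Compute Lagrangian.
L = 9.5819 + 8*-15.7112 = -116.1077


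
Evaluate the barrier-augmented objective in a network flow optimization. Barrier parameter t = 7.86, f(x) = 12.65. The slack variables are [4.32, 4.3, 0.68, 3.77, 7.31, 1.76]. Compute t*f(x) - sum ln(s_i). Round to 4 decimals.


Step 1: Compute log-barrier.
ln values: [1.4633, 1.4586, -0.3857, 1.3271, 1.9892, 0.5653]
phi = -(1.4633 + 1.4586 - 0.3857 + 1.3271 + 1.9892 + 0.5653) = -6.4178
Step 2: Compute augmented objective.
t*f(x) = 7.86*12.65 = 99.429
Total = 99.429 - 6.4178 = 93.0112


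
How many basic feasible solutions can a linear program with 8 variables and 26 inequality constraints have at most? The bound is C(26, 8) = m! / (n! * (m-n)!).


Each vertex corresponds to some choice of n active constraints out of m, so the number of vertices is at most C(m, n) = m! / (n!(m-n)!).
m = 26, n = 8
Numerator: 26 * 25 * 24 * 23 * 22 * 21 * 20 * 19
Denominator: 8! = 40320
C(26, 8) = 1562275


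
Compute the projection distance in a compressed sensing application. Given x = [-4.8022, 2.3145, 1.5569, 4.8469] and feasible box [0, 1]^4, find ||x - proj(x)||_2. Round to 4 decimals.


Project each component onto [0, 1].
clip(-4.8022) = 0.0, clip(2.3145) = 1.0, clip(1.5569) = 1.0, clip(4.8469) = 1.0
Projection = [0.0, 1.0, 1.0, 1.0]
Squared diffs: [23.0611, 1.7279, 0.3101, 14.7986]
Distance = sqrt(39.8977) = 6.3165


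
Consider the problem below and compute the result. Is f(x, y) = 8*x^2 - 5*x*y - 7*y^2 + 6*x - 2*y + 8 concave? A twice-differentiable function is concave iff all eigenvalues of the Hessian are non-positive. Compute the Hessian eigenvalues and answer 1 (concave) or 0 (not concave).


The Hessian of f(x,y) = 8*x^2 - 5*x*y - 7*y^2 + 6*x - 2*y + 8 is:
H = [[16, -5], [-5, -14]]
Trace = 16 - 14 = 2
Determinant = 16*-14 - (-5)^2 = -249
Discriminant = (2)^2 - 4*-249 = 1000.0
Eigenvalues: lambda_1 = -14.8114, lambda_2 = 16.8114
The function is not concave.

0


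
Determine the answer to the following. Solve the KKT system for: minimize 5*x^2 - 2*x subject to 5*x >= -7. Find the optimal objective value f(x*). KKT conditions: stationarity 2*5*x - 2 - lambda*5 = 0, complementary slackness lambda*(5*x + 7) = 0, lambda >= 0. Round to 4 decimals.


Step 1: Try lambda = 0 (constraint inactive).
Stationarity: 2*5*x - 2 = 0
x* = 2/(2*5) = 0.2
Check constraint: 5*0.2 = 1.0 >= -7 -- satisfied.
Step 2: Compute optimal value.
f(x*) = 5*0.2^2 - 2*0.2 = -0.2


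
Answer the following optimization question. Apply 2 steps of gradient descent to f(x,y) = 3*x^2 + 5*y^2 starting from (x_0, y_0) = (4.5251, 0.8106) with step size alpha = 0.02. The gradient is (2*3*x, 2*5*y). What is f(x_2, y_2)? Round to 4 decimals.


Gradient descent on f(x,y) = 3*x^2 + 5*y^2.
Starting point: (4.5251, 0.8106), alpha = 0.02
Step 1: grad_x = 2*3*4.5251 = 27.1506, grad_y = 2*5*0.8106 = 8.106
  x_1 = 4.5251 - 0.02*27.1506 = 3.9821
  y_1 = 0.8106 - 0.02*8.106 = 0.6485
Step 2: grad_x = 2*3*3.9821 = 23.8925, grad_y = 2*5*0.6485 = 6.4848
  x_2 = 3.9821 - 0.02*23.8925 = 3.5042
  y_2 = 0.6485 - 0.02*6.4848 = 0.5188
f(3.5042, 0.5188) = 3*3.5042^2 + 5*0.5188^2 = 38.1847


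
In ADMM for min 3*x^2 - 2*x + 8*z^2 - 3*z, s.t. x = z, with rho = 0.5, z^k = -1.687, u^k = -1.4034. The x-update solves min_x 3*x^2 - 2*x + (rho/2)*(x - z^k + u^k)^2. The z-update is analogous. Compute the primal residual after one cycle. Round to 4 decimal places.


ADMM iteration with rho = 0.5, z^k = -1.687, u^k = -1.4034
Step 1: x-update.
Minimize 3*x^2 - 2*x + (0.5/2)*(x + 1.687 - 1.4034)^2
FOC: (2*3 + 0.5)*x = 2 + 0.5*(-1.687 + 1.4034)
x^{k+1} = 0.2859
Step 2: z-update.
Minimize 8*z^2 - 3*z + (0.5/2)*(0.2859 - z - 1.4034)^2
FOC: (2*8 + 0.5)*z = 3 + 0.5*(0.2859 - 1.4034)
z^{k+1} = 0.148
Step 3: u-update.
u^{k+1} = -1.4034 + 0.2859 - 0.148 = -1.2655
Step 4: Primal residual = |0.2859 - 0.148| = 0.1379


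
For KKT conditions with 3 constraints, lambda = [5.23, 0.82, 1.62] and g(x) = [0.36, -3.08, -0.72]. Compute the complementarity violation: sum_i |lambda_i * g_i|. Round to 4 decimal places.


KKT complementary slackness check:
lambda_1 * g_1 = 5.23 * 0.36 = 1.8828
lambda_2 * g_2 = 0.82 * -3.08 = -2.5256
lambda_3 * g_3 = 1.62 * -0.72 = -1.1664
Total violation = 1.8828 + 2.5256 + 1.1664 = 5.5748


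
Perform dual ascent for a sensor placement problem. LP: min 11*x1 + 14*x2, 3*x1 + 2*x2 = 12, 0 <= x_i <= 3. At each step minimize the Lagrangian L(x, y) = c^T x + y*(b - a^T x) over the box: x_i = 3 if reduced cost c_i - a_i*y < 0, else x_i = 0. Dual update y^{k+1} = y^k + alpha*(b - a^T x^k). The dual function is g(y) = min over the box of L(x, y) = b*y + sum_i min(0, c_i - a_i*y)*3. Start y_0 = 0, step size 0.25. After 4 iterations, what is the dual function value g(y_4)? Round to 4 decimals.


Dual ascent for LP: min 11*x1 + 14*x2, 3*x1 + 2*x2 = 12, 0 <= x_i <= 3
Step 1: y^k = 0.0, reduced costs: (11.0, 14.0)
  x^k = (0.0, 0.0), subgradient = b - a^T x = 12.0
  y^{k+1} = 0.0 + 0.25*12.0 = 3.0
Step 2: y^k = 3.0, reduced costs: (2.0, 8.0)
  x^k = (0.0, 0.0), subgradient = b - a^T x = 12.0
  y^{k+1} = 3.0 + 0.25*12.0 = 6.0
Step 3: y^k = 6.0, reduced costs: (-7.0, 2.0)
  x^k = (3.0, 0.0), subgradient = b - a^T x = 3.0
  y^{k+1} = 6.0 + 0.25*3.0 = 6.75
Step 4: y^k = 6.75, reduced costs: (-9.25, 0.5)
  x^k = (3.0, 0.0), subgradient = b - a^T x = 3.0
  y^{k+1} = 6.75 + 0.25*3.0 = 7.5
Dual objective at y_4 = 7.5: reduced costs (-11.5, -1.0), box minimizer x = (3.0, 3.0)
g(y_4) = b*y + (c1 - a1*y)*x1 + (c2 - a2*y)*x2 = 12*7.5 + (-11.5)*3.0 + (-1.0)*3.0 = 90.0 - 34.5 - 3.0 = 52.5


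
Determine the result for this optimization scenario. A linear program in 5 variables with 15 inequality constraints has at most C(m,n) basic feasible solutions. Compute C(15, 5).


Each vertex corresponds to some choice of n active constraints out of m, so the number of vertices is at most C(m, n) = m! / (n!(m-n)!).
m = 15, n = 5
Numerator: 15 * 14 * 13 * 12 * 11
Denominator: 5! = 120
C(15, 5) = 3003


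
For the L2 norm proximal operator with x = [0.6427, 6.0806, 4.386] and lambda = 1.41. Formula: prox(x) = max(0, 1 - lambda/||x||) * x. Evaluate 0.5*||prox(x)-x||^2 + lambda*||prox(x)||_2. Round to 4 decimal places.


Step 1: Compute ||x||.
||x|| = 7.5249
Step 2: Compute scaling factor.
scale = max(0, 1 - 1.41/7.5249) = 0.8126
Step 3: prox(x) = [0.5223, 4.9412, 3.5642]
||prox(x)|| = 6.1149
Step 4: Proximal objective.
0.5*||prox-x||^2 = 0.9941
lambda*||prox|| = 8.622
Total = 9.616
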